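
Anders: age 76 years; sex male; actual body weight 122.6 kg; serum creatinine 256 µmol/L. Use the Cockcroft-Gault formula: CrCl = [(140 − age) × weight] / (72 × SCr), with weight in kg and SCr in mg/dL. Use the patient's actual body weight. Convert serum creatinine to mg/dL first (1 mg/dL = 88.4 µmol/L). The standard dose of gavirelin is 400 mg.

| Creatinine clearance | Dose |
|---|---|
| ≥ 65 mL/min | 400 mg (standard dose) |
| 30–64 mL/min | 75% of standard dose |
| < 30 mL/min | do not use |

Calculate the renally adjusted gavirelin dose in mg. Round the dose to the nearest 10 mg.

SCr = 256 / 88.4 = 2.896 mg/dL
CrCl = (140 − 76) × 122.6 / (72 × 2.896) = 7846.4 / 208.51 ≈ 37.6 mL/min
CrCl ≈ 38 mL/min → bracket 30–64 mL/min.
75% of 400 mg = 300 mg

300 mg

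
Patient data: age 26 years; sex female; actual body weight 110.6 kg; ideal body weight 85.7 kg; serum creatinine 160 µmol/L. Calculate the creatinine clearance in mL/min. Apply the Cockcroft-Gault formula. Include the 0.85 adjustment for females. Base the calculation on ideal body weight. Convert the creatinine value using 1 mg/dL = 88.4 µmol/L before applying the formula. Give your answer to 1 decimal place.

63.7 mL/min

SCr = 160 / 88.4 = 1.81 mg/dL
CrCl = (140 − 26) × 85.7 / (72 × 1.81) × 0.85 = 9769.8 / 130.32 × 0.85 ≈ 63.7 mL/min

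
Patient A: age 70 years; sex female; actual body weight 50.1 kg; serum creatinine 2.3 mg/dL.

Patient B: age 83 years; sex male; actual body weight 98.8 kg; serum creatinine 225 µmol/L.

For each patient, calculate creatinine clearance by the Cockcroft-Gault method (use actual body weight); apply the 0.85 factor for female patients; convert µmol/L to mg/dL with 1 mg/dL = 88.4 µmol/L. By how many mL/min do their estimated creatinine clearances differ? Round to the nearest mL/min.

Patient A: CrCl = (140 − 70) × 50.1 / (72 × 2.3) × 0.85 = 3507.0 / 165.60 × 0.85 ≈ 18.0 mL/min
Patient B: SCr = 225 / 88.4 = 2.545 mg/dL
Patient B: CrCl = (140 − 83) × 98.8 / (72 × 2.545) = 5631.6 / 183.24 ≈ 30.7 mL/min
|18.0 − 30.7| = 12.7 mL/min

13 mL/min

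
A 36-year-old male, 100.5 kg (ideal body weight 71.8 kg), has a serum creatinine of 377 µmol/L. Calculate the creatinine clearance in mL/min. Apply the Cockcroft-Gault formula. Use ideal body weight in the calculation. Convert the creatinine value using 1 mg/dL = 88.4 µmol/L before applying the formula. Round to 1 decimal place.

24.3 mL/min

SCr = 377 / 88.4 = 4.265 mg/dL
CrCl = (140 − 36) × 71.8 / (72 × 4.265) = 7467.2 / 307.08 ≈ 24.3 mL/min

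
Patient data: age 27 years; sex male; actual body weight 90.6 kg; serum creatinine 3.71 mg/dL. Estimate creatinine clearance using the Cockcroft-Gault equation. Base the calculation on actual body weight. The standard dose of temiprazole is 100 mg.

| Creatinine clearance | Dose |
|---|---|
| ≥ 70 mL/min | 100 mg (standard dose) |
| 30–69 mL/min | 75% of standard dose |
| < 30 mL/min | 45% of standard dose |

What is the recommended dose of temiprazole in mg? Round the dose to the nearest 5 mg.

CrCl = (140 − 27) × 90.6 / (72 × 3.71) = 10237.8 / 267.12 ≈ 38.3 mL/min
CrCl ≈ 38 mL/min → bracket 30–69 mL/min.
75% of 100 mg = 75 mg

75 mg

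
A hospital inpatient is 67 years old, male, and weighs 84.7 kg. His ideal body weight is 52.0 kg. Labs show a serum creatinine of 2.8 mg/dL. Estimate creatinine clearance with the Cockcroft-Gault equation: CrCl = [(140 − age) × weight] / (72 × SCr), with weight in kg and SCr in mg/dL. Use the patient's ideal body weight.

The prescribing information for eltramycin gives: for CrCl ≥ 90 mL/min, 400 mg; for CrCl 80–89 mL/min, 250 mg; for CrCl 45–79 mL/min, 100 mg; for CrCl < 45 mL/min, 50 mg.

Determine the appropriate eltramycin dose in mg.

CrCl = (140 − 67) × 52 / (72 × 2.8) = 3796.0 / 201.60 ≈ 18.8 mL/min
CrCl ≈ 19 mL/min → bracket < 45 mL/min.
Dose for this bracket: 50 mg.

50 mg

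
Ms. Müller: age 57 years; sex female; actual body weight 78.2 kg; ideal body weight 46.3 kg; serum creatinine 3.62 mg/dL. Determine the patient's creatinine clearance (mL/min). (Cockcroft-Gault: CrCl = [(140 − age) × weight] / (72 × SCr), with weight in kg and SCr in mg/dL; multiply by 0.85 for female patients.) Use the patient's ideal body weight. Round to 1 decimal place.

CrCl = (140 − 57) × 46.3 / (72 × 3.62) × 0.85 = 3842.9 / 260.64 × 0.85 ≈ 12.5 mL/min

12.5 mL/min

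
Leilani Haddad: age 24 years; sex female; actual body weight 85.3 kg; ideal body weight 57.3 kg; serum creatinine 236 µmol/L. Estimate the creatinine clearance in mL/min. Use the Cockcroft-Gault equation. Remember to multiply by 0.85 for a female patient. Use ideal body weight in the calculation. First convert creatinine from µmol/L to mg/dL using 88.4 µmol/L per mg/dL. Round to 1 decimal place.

SCr = 236 / 88.4 = 2.67 mg/dL
CrCl = (140 − 24) × 57.3 / (72 × 2.67) × 0.85 = 6646.8 / 192.24 × 0.85 ≈ 29.4 mL/min

29.4 mL/min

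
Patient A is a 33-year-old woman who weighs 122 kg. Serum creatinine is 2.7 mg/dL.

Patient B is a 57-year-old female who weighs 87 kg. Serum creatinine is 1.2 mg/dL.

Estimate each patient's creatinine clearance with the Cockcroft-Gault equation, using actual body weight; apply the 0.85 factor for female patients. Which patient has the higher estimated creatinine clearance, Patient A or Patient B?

Patient A: CrCl = (140 − 33) × 122 / (72 × 2.7) × 0.85 = 13054.0 / 194.40 × 0.85 ≈ 57.1 mL/min
Patient B: CrCl = (140 − 57) × 87 / (72 × 1.2) × 0.85 = 7221.0 / 86.40 × 0.85 ≈ 71.0 mL/min
57.1 vs 71.0 mL/min → Patient B is higher.

Patient B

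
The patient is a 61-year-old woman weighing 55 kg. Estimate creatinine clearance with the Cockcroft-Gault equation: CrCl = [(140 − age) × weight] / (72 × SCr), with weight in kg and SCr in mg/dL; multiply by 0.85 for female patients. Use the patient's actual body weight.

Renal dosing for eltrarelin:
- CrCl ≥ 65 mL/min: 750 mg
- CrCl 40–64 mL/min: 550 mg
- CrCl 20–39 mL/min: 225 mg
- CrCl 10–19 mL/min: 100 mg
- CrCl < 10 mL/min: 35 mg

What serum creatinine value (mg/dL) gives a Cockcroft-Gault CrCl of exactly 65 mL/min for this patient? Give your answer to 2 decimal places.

Standard dose requires CrCl ≥ 65 mL/min.
Set (140 − 61) × 55 × 0.85 / (72 × SCr) = 65
SCr = (140 − 61) × 55 × 0.85 / (72 × 65) = 0.789 mg/dL

0.79 mg/dL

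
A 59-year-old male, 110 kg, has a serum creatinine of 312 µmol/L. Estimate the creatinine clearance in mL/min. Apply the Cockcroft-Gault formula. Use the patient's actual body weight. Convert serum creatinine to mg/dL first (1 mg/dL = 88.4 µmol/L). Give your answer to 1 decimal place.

35.1 mL/min

SCr = 312 / 88.4 = 3.529 mg/dL
CrCl = (140 − 59) × 110 / (72 × 3.529) = 8910.0 / 254.09 ≈ 35.1 mL/min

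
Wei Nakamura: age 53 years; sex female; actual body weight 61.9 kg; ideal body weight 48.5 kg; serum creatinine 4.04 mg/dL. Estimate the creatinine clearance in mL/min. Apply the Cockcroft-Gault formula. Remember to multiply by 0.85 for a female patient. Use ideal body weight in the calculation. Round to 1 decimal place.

CrCl = (140 − 53) × 48.5 / (72 × 4.04) × 0.85 = 4219.5 / 290.88 × 0.85 ≈ 12.3 mL/min

12.3 mL/min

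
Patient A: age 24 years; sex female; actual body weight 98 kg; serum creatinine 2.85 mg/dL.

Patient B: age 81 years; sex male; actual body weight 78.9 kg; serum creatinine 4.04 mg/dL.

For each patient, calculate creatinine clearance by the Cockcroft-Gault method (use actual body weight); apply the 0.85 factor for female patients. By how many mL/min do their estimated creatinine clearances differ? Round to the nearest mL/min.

Patient A: CrCl = (140 − 24) × 98 / (72 × 2.85) × 0.85 = 11368.0 / 205.20 × 0.85 ≈ 47.1 mL/min
Patient B: CrCl = (140 − 81) × 78.9 / (72 × 4.04) = 4655.1 / 290.88 ≈ 16.0 mL/min
|47.1 − 16.0| = 31.1 mL/min

31 mL/min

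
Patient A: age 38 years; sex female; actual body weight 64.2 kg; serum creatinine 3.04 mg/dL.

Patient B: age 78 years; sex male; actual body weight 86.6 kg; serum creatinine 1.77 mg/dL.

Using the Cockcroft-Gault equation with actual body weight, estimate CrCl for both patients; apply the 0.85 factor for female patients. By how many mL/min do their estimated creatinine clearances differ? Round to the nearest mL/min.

Patient A: CrCl = (140 − 38) × 64.2 / (72 × 3.04) × 0.85 = 6548.4 / 218.88 × 0.85 ≈ 25.4 mL/min
Patient B: CrCl = (140 − 78) × 86.6 / (72 × 1.77) = 5369.2 / 127.44 ≈ 42.1 mL/min
|25.4 − 42.1| = 16.7 mL/min

17 mL/min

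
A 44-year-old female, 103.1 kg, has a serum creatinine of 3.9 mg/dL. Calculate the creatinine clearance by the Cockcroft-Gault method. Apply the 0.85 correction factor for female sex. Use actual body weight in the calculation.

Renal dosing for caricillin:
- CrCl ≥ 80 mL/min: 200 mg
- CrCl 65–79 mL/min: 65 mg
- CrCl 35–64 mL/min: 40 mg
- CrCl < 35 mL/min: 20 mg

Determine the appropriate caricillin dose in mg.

CrCl = (140 − 44) × 103.1 / (72 × 3.9) × 0.85 = 9897.6 / 280.80 × 0.85 ≈ 30.0 mL/min
CrCl ≈ 30 mL/min → bracket < 35 mL/min.
Dose for this bracket: 20 mg.

20 mg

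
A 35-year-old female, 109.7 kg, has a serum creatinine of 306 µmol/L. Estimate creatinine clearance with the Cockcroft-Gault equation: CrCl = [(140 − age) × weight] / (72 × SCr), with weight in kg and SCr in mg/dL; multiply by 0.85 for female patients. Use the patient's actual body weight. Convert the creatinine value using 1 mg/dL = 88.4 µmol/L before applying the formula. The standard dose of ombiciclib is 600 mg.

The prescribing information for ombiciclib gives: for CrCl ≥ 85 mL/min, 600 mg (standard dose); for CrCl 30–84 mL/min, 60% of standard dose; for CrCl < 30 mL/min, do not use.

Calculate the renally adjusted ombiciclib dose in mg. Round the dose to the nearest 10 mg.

SCr = 306 / 88.4 = 3.462 mg/dL
CrCl = (140 − 35) × 109.7 / (72 × 3.462) × 0.85 = 11518.5 / 249.26 × 0.85 ≈ 39.3 mL/min
CrCl ≈ 39 mL/min → bracket 30–84 mL/min.
60% of 600 mg = 360 mg

360 mg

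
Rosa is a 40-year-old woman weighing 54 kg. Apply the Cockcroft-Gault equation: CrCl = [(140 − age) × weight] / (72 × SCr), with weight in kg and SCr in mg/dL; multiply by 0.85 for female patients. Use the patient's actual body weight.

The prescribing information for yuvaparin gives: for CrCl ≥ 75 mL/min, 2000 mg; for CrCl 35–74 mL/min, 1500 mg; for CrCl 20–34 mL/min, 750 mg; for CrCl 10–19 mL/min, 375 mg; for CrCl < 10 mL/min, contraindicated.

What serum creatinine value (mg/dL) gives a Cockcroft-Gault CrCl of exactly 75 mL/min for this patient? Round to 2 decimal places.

0.85 mg/dL

Standard dose requires CrCl ≥ 75 mL/min.
Set (140 − 40) × 54 × 0.85 / (72 × SCr) = 75
SCr = (140 − 40) × 54 × 0.85 / (72 × 75) = 0.850 mg/dL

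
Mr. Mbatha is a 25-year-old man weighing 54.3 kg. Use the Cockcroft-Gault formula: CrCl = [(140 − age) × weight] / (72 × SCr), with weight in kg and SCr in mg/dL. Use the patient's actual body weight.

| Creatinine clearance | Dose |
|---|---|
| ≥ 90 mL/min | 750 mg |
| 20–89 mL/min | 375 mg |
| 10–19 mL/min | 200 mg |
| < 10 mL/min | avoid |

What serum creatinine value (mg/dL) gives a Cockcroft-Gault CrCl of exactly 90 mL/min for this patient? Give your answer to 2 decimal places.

Standard dose requires CrCl ≥ 90 mL/min.
Set (140 − 25) × 54.3 / (72 × SCr) = 90
SCr = (140 − 25) × 54.3 / (72 × 90) = 0.964 mg/dL

0.96 mg/dL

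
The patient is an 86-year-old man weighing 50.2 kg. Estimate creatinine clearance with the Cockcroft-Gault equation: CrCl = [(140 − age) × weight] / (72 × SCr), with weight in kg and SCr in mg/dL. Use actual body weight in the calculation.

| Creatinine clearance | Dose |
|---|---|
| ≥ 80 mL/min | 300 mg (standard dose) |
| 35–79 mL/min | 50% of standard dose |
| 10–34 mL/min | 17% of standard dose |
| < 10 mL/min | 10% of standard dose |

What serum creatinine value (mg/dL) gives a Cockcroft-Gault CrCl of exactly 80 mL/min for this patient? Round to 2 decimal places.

0.47 mg/dL

Standard dose requires CrCl ≥ 80 mL/min.
Set (140 − 86) × 50.2 / (72 × SCr) = 80
SCr = (140 − 86) × 50.2 / (72 × 80) = 0.471 mg/dL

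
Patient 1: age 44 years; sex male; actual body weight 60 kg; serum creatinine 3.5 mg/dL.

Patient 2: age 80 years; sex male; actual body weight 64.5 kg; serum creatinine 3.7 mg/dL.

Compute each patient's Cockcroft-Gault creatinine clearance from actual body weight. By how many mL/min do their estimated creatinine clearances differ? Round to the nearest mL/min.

Patient 1: CrCl = (140 − 44) × 60 / (72 × 3.5) = 5760.0 / 252.00 ≈ 22.9 mL/min
Patient 2: CrCl = (140 − 80) × 64.5 / (72 × 3.7) = 3870.0 / 266.40 ≈ 14.5 mL/min
|22.9 − 14.5| = 8.4 mL/min

8 mL/min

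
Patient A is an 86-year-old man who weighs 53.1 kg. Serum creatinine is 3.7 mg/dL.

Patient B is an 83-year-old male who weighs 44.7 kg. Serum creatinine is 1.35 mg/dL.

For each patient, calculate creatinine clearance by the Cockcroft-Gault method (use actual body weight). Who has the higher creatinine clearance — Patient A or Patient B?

Patient B

Patient A: CrCl = (140 − 86) × 53.1 / (72 × 3.7) = 2867.4 / 266.40 ≈ 10.8 mL/min
Patient B: CrCl = (140 − 83) × 44.7 / (72 × 1.35) = 2547.9 / 97.20 ≈ 26.2 mL/min
10.8 vs 26.2 mL/min → Patient B is higher.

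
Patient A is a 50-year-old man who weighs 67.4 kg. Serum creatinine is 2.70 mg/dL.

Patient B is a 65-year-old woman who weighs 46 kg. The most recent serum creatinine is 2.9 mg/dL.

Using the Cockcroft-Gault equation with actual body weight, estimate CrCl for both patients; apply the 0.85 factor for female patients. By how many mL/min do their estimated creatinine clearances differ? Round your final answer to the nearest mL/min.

17 mL/min

Patient A: CrCl = (140 − 50) × 67.4 / (72 × 2.7) = 6066.0 / 194.40 ≈ 31.2 mL/min
Patient B: CrCl = (140 − 65) × 46 / (72 × 2.9) × 0.85 = 3450.0 / 208.80 × 0.85 ≈ 14.0 mL/min
|31.2 − 14.0| = 17.2 mL/min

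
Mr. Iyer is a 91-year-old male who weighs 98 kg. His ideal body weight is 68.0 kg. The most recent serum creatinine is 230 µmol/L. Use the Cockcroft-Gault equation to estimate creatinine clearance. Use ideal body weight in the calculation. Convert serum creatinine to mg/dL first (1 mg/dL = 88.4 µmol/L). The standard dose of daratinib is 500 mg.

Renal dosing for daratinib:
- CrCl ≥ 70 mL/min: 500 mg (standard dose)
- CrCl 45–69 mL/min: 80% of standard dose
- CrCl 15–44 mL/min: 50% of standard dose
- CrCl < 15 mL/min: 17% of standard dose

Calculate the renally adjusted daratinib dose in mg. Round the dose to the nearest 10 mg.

250 mg

SCr = 230 / 88.4 = 2.602 mg/dL
CrCl = (140 − 91) × 68 / (72 × 2.602) = 3332.0 / 187.34 ≈ 17.8 mL/min
CrCl ≈ 18 mL/min → bracket 15–44 mL/min.
50% of 500 mg = 250 mg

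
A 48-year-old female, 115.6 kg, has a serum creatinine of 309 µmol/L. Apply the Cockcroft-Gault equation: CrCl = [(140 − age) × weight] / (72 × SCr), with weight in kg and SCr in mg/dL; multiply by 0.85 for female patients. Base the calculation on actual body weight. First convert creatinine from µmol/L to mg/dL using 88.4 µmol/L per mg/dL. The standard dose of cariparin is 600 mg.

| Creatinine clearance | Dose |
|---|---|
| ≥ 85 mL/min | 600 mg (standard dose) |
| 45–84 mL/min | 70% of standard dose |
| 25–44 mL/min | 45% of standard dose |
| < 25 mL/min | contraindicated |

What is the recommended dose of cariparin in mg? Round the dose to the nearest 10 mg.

SCr = 309 / 88.4 = 3.495 mg/dL
CrCl = (140 − 48) × 115.6 / (72 × 3.495) × 0.85 = 10635.2 / 251.64 × 0.85 ≈ 35.9 mL/min
CrCl ≈ 36 mL/min → bracket 25–44 mL/min.
45% of 600 mg = 270 mg

270 mg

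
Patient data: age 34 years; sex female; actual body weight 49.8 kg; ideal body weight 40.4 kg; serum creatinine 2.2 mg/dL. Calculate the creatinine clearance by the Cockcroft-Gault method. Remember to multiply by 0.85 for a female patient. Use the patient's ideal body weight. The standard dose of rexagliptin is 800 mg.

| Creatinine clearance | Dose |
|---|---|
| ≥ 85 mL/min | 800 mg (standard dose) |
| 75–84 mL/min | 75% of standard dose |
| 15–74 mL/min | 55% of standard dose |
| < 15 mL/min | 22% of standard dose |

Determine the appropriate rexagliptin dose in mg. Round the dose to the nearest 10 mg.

CrCl = (140 − 34) × 40.4 / (72 × 2.2) × 0.85 = 4282.4 / 158.40 × 0.85 ≈ 23.0 mL/min
CrCl ≈ 23 mL/min → bracket 15–74 mL/min.
55% of 800 mg = 440 mg

440 mg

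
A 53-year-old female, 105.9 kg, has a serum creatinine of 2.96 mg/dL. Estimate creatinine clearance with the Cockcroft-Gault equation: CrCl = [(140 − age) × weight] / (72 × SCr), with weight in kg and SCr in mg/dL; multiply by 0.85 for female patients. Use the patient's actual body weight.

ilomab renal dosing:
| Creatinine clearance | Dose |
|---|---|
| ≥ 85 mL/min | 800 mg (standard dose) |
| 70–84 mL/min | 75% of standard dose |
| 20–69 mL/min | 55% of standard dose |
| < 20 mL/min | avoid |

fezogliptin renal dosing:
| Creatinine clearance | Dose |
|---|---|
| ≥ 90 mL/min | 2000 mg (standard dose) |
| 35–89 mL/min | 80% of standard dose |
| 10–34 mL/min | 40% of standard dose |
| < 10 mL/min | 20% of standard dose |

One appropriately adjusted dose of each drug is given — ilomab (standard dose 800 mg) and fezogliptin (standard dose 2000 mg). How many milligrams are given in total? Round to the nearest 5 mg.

2040 mg

CrCl = (140 − 53) × 105.9 / (72 × 2.96) × 0.85 = 9213.3 / 213.12 × 0.85 ≈ 36.7 mL/min
CrCl ≈ 37 mL/min.
ilomab: 20–69 mL/min → 55% of 800 mg = 440 mg.
fezogliptin: 35–89 mL/min → 80% of 2000 mg = 1600 mg.
Total = 440 + 1600 = 2040 mg.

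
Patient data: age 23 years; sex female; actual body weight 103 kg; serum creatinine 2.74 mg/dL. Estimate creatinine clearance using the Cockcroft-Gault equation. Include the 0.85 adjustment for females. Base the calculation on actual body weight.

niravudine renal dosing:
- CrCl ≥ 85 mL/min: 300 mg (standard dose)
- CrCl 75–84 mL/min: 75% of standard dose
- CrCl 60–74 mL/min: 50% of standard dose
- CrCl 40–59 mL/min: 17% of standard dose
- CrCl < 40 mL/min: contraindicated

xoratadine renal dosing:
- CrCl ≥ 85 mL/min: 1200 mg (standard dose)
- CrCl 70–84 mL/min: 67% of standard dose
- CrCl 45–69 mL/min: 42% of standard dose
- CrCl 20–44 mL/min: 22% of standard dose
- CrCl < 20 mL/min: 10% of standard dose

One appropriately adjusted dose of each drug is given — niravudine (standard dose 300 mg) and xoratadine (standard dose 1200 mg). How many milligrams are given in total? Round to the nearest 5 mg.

CrCl = (140 − 23) × 103 / (72 × 2.74) × 0.85 = 12051.0 / 197.28 × 0.85 ≈ 51.9 mL/min
CrCl ≈ 52 mL/min.
niravudine: 40–59 mL/min → 17% of 300 mg = 51 mg.
xoratadine: 45–69 mL/min → 42% of 1200 mg = 504 mg.
Total = 51 + 504 = 555 mg.

555 mg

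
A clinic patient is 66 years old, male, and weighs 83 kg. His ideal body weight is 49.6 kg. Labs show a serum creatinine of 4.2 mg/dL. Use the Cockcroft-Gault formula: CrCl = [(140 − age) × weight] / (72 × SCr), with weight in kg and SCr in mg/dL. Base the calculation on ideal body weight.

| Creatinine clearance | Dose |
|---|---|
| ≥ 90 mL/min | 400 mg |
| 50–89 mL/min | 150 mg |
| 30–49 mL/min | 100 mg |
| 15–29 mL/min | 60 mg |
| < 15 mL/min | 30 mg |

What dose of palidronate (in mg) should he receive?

CrCl = (140 − 66) × 49.6 / (72 × 4.2) = 3670.4 / 302.40 ≈ 12.1 mL/min
CrCl ≈ 12 mL/min → bracket < 15 mL/min.
Dose for this bracket: 30 mg.

30 mg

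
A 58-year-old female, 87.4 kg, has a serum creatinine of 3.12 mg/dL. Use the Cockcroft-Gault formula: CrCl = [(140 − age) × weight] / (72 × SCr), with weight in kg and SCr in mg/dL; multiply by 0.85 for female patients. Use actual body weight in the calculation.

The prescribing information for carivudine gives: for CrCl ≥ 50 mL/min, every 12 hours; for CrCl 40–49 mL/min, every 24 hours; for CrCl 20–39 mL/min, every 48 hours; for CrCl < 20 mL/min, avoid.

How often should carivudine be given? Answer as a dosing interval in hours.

every 48 hours

CrCl = (140 − 58) × 87.4 / (72 × 3.12) × 0.85 = 7166.8 / 224.64 × 0.85 ≈ 27.1 mL/min
CrCl ≈ 27 mL/min → bracket 20–39 mL/min → every 48 hours.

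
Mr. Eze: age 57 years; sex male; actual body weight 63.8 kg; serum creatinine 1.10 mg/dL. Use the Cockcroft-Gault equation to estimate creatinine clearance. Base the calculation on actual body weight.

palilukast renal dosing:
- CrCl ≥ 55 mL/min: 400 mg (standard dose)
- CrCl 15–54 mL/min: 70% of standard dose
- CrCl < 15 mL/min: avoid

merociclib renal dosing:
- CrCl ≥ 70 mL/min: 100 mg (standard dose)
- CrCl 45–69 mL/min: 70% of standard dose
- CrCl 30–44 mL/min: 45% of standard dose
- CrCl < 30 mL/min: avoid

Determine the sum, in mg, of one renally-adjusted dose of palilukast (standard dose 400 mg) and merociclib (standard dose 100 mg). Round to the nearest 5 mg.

470 mg

CrCl = (140 − 57) × 63.8 / (72 × 1.1) = 5295.4 / 79.20 ≈ 66.9 mL/min
CrCl ≈ 67 mL/min.
palilukast: ≥ 55 mL/min → 100% of 400 mg = 400 mg.
merociclib: 45–69 mL/min → 70% of 100 mg = 70 mg.
Total = 400 + 70 = 470 mg.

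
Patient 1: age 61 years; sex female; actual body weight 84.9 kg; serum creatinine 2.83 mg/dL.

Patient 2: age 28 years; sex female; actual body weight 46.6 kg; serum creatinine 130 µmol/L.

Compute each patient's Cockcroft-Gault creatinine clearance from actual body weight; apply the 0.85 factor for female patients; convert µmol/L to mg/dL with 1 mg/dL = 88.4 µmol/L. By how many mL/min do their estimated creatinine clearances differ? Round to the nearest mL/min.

Patient 1: CrCl = (140 − 61) × 84.9 / (72 × 2.83) × 0.85 = 6707.1 / 203.76 × 0.85 ≈ 28.0 mL/min
Patient 2: SCr = 130 / 88.4 = 1.471 mg/dL
Patient 2: CrCl = (140 − 28) × 46.6 / (72 × 1.471) × 0.85 = 5219.2 / 105.91 × 0.85 ≈ 41.9 mL/min
|28.0 − 41.9| = 13.9 mL/min

14 mL/min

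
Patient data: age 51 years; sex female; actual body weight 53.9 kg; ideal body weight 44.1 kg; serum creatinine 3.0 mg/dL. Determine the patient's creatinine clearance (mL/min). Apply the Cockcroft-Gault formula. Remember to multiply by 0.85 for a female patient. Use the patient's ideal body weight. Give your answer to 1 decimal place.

15.4 mL/min

CrCl = (140 − 51) × 44.1 / (72 × 3) × 0.85 = 3924.9 / 216.00 × 0.85 ≈ 15.4 mL/min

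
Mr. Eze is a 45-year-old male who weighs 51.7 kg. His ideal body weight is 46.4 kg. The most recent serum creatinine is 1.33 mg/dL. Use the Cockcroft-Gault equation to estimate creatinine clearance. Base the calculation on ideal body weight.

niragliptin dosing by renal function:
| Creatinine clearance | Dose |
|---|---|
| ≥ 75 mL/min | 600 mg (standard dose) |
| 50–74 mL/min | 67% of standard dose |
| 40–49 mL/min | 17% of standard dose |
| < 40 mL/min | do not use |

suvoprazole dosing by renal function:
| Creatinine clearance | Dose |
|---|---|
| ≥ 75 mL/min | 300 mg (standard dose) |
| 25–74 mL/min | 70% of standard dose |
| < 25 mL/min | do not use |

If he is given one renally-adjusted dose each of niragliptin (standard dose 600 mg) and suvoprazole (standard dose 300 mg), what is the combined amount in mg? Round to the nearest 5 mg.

310 mg

CrCl = (140 − 45) × 46.4 / (72 × 1.33) = 4408.0 / 95.76 ≈ 46.0 mL/min
CrCl ≈ 46 mL/min.
niragliptin: 40–49 mL/min → 17% of 600 mg = 102 mg.
suvoprazole: 25–74 mL/min → 70% of 300 mg = 210 mg.
Total = 102 + 210 = 312 mg.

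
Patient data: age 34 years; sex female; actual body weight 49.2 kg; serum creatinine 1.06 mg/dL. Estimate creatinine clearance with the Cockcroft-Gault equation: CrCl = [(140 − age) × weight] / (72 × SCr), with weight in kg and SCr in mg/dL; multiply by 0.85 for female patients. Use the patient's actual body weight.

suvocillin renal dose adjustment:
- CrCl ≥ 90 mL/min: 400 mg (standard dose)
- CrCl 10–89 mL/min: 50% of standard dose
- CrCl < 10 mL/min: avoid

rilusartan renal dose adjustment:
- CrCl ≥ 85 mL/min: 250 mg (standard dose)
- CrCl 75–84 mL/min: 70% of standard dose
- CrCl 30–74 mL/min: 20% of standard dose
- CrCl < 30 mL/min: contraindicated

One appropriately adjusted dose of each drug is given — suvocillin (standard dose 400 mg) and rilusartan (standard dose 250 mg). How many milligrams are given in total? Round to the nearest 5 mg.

250 mg

CrCl = (140 − 34) × 49.2 / (72 × 1.06) × 0.85 = 5215.2 / 76.32 × 0.85 ≈ 58.1 mL/min
CrCl ≈ 58 mL/min.
suvocillin: 10–89 mL/min → 50% of 400 mg = 200 mg.
rilusartan: 30–74 mL/min → 20% of 250 mg = 50 mg.
Total = 200 + 50 = 250 mg.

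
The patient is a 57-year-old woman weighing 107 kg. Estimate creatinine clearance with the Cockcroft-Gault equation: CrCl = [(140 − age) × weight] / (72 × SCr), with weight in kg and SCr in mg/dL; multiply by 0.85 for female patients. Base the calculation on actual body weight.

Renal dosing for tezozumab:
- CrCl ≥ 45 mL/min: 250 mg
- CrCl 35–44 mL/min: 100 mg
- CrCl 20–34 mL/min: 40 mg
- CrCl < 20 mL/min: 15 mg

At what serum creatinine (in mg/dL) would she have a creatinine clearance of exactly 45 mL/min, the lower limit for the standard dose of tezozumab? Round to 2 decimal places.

2.33 mg/dL

Standard dose requires CrCl ≥ 45 mL/min.
Set (140 − 57) × 107 × 0.85 / (72 × SCr) = 45
SCr = (140 − 57) × 107 × 0.85 / (72 × 45) = 2.330 mg/dL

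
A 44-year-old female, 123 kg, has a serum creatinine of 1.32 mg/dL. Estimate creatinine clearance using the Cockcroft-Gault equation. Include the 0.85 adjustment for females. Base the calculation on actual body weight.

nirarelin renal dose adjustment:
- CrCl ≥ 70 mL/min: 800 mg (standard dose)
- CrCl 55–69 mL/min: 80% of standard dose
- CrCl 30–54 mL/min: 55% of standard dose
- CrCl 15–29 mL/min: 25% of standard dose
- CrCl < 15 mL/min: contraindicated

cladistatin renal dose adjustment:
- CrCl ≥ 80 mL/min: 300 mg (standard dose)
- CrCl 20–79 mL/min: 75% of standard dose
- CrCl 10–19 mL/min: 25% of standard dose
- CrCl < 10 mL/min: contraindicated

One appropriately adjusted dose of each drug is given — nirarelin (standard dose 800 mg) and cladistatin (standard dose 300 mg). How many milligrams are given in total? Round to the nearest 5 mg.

1100 mg

CrCl = (140 − 44) × 123 / (72 × 1.32) × 0.85 = 11808.0 / 95.04 × 0.85 ≈ 105.6 mL/min
CrCl ≈ 106 mL/min.
nirarelin: ≥ 70 mL/min → 100% of 800 mg = 800 mg.
cladistatin: ≥ 80 mL/min → 100% of 300 mg = 300 mg.
Total = 800 + 300 = 1100 mg.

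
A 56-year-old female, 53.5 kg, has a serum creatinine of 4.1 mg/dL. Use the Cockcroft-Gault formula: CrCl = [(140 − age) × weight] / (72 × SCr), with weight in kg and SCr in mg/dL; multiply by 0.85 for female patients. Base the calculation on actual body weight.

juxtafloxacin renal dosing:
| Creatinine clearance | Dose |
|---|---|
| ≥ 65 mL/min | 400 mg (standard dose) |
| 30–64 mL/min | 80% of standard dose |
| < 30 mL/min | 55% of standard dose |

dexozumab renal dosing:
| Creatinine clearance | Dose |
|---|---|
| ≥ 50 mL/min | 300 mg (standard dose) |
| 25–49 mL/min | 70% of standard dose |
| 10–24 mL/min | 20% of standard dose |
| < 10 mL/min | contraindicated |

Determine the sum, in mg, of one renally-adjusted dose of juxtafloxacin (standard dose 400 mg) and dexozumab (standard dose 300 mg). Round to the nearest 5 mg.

CrCl = (140 − 56) × 53.5 / (72 × 4.1) × 0.85 = 4494.0 / 295.20 × 0.85 ≈ 12.9 mL/min
CrCl ≈ 13 mL/min.
juxtafloxacin: < 30 mL/min → 55% of 400 mg = 220 mg.
dexozumab: 10–24 mL/min → 20% of 300 mg = 60 mg.
Total = 220 + 60 = 280 mg.

280 mg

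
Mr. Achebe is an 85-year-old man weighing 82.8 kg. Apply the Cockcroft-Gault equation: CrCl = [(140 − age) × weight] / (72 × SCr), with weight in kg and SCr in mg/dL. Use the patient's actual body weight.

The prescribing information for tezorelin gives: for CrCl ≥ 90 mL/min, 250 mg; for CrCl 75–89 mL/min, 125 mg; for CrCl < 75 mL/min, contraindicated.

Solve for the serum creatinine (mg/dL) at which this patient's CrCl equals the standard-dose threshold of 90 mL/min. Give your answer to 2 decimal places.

0.70 mg/dL

Standard dose requires CrCl ≥ 90 mL/min.
Set (140 − 85) × 82.8 / (72 × SCr) = 90
SCr = (140 − 85) × 82.8 / (72 × 90) = 0.703 mg/dL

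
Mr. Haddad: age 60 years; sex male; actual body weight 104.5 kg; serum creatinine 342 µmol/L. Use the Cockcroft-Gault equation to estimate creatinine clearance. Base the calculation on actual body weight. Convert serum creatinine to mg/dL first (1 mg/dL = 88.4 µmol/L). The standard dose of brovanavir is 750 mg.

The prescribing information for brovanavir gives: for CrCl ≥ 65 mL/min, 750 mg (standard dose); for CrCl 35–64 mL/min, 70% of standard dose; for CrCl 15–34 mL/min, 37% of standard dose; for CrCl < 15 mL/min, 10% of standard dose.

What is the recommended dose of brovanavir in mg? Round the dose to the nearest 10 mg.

280 mg

SCr = 342 / 88.4 = 3.869 mg/dL
CrCl = (140 − 60) × 104.5 / (72 × 3.869) = 8360.0 / 278.57 ≈ 30.0 mL/min
CrCl ≈ 30 mL/min → bracket 15–34 mL/min.
37% of 750 mg = 277.5 mg → 280 mg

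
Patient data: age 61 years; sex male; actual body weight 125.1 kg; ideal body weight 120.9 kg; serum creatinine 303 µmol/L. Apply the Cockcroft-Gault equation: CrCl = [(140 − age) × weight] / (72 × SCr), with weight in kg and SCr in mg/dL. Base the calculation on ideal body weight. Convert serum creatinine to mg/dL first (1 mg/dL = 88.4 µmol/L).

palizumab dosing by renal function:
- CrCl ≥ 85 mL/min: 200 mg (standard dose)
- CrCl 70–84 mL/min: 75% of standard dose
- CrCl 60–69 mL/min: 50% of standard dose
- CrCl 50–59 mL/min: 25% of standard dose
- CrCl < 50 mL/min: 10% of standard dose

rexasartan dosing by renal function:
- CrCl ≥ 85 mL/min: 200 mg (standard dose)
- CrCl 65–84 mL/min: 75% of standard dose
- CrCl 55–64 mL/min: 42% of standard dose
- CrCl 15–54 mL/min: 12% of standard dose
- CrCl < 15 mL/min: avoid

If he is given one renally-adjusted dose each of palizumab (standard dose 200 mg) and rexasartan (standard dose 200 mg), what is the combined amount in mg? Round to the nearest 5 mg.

45 mg

SCr = 303 / 88.4 = 3.428 mg/dL
CrCl = (140 − 61) × 120.9 / (72 × 3.428) = 9551.1 / 246.82 ≈ 38.7 mL/min
CrCl ≈ 39 mL/min.
palizumab: < 50 mL/min → 10% of 200 mg = 20 mg.
rexasartan: 15–54 mL/min → 12% of 200 mg = 24 mg.
Total = 20 + 24 = 44 mg.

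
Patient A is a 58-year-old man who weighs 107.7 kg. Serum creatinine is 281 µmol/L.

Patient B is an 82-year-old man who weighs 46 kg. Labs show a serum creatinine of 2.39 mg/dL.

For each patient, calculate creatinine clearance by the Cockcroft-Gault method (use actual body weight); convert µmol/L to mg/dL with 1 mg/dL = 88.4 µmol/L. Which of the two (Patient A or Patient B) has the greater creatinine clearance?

Patient A: SCr = 281 / 88.4 = 3.179 mg/dL
Patient A: CrCl = (140 − 58) × 107.7 / (72 × 3.179) = 8831.4 / 228.89 ≈ 38.6 mL/min
Patient B: CrCl = (140 − 82) × 46 / (72 × 2.39) = 2668.0 / 172.08 ≈ 15.5 mL/min
38.6 vs 15.5 mL/min → Patient A is higher.

Patient A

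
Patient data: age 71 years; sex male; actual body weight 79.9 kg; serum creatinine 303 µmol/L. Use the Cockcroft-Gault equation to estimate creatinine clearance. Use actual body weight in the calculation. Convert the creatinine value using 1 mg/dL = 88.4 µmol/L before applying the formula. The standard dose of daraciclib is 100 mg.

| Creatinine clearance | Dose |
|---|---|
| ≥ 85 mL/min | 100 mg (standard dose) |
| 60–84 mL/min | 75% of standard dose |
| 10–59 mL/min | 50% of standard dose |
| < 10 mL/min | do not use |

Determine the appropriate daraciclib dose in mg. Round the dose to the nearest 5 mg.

50 mg

SCr = 303 / 88.4 = 3.428 mg/dL
CrCl = (140 − 71) × 79.9 / (72 × 3.428) = 5513.1 / 246.82 ≈ 22.3 mL/min
CrCl ≈ 22 mL/min → bracket 10–59 mL/min.
50% of 100 mg = 50 mg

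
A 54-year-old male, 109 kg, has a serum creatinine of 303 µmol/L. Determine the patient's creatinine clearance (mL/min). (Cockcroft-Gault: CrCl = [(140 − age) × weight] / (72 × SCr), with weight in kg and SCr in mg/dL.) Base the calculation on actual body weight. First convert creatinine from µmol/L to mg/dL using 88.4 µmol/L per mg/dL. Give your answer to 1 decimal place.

38.0 mL/min

SCr = 303 / 88.4 = 3.428 mg/dL
CrCl = (140 − 54) × 109 / (72 × 3.428) = 9374.0 / 246.82 ≈ 38.0 mL/min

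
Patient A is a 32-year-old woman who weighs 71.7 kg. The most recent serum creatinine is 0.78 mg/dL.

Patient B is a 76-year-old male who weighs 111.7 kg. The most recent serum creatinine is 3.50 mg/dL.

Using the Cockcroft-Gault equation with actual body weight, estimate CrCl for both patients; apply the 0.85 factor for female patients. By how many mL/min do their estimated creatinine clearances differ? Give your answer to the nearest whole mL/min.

Patient A: CrCl = (140 − 32) × 71.7 / (72 × 0.78) × 0.85 = 7743.6 / 56.16 × 0.85 ≈ 117.2 mL/min
Patient B: CrCl = (140 − 76) × 111.7 / (72 × 3.5) = 7148.8 / 252.00 ≈ 28.4 mL/min
|117.2 − 28.4| = 88.8 mL/min

89 mL/min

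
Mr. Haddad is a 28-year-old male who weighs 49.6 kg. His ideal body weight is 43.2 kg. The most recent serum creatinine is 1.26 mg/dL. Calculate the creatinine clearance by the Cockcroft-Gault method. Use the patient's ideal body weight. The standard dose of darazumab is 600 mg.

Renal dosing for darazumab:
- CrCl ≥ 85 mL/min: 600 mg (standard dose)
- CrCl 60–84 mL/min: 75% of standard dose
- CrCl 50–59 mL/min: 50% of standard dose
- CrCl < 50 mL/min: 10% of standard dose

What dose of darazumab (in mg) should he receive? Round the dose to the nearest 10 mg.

300 mg

CrCl = (140 − 28) × 43.2 / (72 × 1.26) = 4838.4 / 90.72 ≈ 53.3 mL/min
CrCl ≈ 53 mL/min → bracket 50–59 mL/min.
50% of 600 mg = 300 mg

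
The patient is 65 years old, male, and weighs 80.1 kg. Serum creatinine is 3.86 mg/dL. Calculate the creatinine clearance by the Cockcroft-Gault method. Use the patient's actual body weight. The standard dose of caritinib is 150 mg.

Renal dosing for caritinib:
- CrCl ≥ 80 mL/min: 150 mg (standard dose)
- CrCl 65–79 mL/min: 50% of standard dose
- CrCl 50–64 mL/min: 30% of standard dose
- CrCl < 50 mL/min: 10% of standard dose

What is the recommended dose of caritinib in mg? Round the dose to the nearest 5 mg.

CrCl = (140 − 65) × 80.1 / (72 × 3.86) = 6007.5 / 277.92 ≈ 21.6 mL/min
CrCl ≈ 22 mL/min → bracket < 50 mL/min.
10% of 150 mg = 15 mg

15 mg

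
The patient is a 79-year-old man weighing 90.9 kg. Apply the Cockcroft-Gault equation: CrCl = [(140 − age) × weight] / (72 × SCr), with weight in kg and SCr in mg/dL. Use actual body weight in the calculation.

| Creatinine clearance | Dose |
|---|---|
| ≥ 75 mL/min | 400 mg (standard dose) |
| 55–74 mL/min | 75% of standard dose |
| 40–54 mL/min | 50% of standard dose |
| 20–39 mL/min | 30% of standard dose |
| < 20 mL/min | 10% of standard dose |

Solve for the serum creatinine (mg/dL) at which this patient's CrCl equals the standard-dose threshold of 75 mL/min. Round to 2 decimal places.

1.03 mg/dL

Standard dose requires CrCl ≥ 75 mL/min.
Set (140 − 79) × 90.9 / (72 × SCr) = 75
SCr = (140 − 79) × 90.9 / (72 × 75) = 1.027 mg/dL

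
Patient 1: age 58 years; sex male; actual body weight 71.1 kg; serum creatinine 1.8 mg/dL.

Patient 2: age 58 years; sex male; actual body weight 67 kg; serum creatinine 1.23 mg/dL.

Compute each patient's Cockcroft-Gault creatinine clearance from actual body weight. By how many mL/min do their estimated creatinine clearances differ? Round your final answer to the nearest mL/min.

17 mL/min

Patient 1: CrCl = (140 − 58) × 71.1 / (72 × 1.8) = 5830.2 / 129.60 ≈ 45.0 mL/min
Patient 2: CrCl = (140 − 58) × 67 / (72 × 1.23) = 5494.0 / 88.56 ≈ 62.0 mL/min
|45.0 − 62.0| = 17.0 mL/min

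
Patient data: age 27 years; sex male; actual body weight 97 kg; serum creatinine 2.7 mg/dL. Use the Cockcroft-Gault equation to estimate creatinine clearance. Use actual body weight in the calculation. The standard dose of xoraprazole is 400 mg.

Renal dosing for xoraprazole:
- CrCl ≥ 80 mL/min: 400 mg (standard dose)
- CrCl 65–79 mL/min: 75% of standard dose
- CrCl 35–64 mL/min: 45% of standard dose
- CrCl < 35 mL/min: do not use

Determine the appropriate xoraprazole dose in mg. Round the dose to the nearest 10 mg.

180 mg

CrCl = (140 − 27) × 97 / (72 × 2.7) = 10961.0 / 194.40 ≈ 56.4 mL/min
CrCl ≈ 56 mL/min → bracket 35–64 mL/min.
45% of 400 mg = 180 mg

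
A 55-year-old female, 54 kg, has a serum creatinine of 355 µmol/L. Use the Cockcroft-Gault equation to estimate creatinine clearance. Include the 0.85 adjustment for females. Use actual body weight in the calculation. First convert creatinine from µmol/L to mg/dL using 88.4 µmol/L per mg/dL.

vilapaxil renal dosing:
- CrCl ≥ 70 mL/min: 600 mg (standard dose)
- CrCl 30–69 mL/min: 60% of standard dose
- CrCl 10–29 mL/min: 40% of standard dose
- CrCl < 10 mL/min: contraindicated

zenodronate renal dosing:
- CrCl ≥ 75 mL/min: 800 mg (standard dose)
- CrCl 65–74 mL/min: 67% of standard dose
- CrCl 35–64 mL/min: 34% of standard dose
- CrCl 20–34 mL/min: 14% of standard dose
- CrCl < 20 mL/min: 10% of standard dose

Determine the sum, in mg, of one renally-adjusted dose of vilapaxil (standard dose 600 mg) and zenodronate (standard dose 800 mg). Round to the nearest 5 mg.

SCr = 355 / 88.4 = 4.016 mg/dL
CrCl = (140 − 55) × 54 / (72 × 4.016) × 0.85 = 4590.0 / 289.15 × 0.85 ≈ 13.5 mL/min
CrCl ≈ 13 mL/min.
vilapaxil: 10–29 mL/min → 40% of 600 mg = 240 mg.
zenodronate: < 20 mL/min → 10% of 800 mg = 80 mg.
Total = 240 + 80 = 320 mg.

320 mg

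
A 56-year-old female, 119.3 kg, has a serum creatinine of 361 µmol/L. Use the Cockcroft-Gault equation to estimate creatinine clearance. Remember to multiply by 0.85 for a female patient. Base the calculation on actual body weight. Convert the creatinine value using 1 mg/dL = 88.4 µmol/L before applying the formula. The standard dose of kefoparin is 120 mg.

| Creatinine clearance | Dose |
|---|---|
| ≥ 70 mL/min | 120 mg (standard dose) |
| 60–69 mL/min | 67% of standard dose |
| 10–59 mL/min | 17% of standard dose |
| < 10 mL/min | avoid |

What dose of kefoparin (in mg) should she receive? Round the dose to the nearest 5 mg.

20 mg

SCr = 361 / 88.4 = 4.084 mg/dL
CrCl = (140 − 56) × 119.3 / (72 × 4.084) × 0.85 = 10021.2 / 294.05 × 0.85 ≈ 29.0 mL/min
CrCl ≈ 29 mL/min → bracket 10–59 mL/min.
17% of 120 mg = 20.4 mg → 20 mg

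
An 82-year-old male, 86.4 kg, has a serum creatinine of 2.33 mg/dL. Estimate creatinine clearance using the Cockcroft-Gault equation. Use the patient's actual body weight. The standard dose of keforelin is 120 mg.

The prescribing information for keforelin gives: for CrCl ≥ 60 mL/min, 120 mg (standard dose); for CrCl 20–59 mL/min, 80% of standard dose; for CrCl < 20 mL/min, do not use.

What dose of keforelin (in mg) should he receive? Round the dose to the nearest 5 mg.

95 mg

CrCl = (140 − 82) × 86.4 / (72 × 2.33) = 5011.2 / 167.76 ≈ 29.9 mL/min
CrCl ≈ 30 mL/min → bracket 20–59 mL/min.
80% of 120 mg = 96 mg → 95 mg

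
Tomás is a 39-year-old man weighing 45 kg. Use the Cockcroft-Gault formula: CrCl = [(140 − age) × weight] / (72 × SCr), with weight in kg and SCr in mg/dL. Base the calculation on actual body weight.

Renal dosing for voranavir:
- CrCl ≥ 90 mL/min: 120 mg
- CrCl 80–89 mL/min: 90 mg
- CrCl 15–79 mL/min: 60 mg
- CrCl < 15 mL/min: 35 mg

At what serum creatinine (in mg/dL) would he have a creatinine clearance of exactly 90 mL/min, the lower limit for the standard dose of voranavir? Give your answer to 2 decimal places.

Standard dose requires CrCl ≥ 90 mL/min.
Set (140 − 39) × 45 / (72 × SCr) = 90
SCr = (140 − 39) × 45 / (72 × 90) = 0.701 mg/dL

0.70 mg/dL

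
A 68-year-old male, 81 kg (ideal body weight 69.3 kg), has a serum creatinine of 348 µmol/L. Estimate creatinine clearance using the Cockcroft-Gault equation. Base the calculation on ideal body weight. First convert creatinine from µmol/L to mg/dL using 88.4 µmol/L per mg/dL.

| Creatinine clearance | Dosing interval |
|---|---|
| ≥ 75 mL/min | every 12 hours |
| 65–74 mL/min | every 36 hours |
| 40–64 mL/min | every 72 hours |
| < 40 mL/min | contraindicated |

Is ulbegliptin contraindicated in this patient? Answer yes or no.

yes

SCr = 348 / 88.4 = 3.937 mg/dL
CrCl = (140 − 68) × 69.3 / (72 × 3.937) = 4989.6 / 283.46 ≈ 17.6 mL/min
CrCl ≈ 18 mL/min, which is < 40 mL/min.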